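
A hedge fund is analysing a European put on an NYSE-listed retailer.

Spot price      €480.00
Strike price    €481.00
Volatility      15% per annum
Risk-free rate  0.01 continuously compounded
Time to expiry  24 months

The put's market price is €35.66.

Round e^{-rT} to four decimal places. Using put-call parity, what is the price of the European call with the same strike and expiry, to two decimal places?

exp(−rT) = exp(−0.01·2) = 0.9802
Put-call parity: C − P = S − K·e^(−rT) = 480 − 481·0.9802 = 480 − 471.4762 = 8.5238
C = P + (C − P) = 35.66 + (8.5238) = 44.1838

€44.18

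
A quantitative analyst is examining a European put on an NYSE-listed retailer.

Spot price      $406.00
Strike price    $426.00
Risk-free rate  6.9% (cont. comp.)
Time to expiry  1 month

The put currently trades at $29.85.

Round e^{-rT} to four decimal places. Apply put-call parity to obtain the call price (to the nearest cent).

exp(−rT) = exp(−0.069·0.08333) = 0.9943
Put-call parity: C − P = S − K·e^(−rT) = 406 − 426·0.9943 = 406 − 423.5718 = -17.5718
C = P + (C − P) = 29.85 + (-17.5718) = 12.2782

$12.28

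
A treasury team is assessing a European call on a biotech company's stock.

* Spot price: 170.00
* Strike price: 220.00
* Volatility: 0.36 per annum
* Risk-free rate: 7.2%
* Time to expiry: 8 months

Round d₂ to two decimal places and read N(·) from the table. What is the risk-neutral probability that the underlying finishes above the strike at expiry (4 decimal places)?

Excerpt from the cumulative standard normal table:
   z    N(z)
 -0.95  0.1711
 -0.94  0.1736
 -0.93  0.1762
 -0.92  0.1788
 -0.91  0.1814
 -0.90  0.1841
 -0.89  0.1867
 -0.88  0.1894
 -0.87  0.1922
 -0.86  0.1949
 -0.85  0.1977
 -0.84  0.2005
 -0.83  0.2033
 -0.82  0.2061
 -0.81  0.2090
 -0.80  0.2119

0.1949

T = 0.6667;  σ√T = 0.2939
ln(S/K) + (r + σ²/2)T = ln(170/220) + (0.072 + 0.36²/2)·0.6667 = -0.2578 + 0.0912 = -0.1666
d₁ = -0.1666 / 0.2939 = -0.5669 → -0.57
d₂ = d₁ − σ√T = -0.5669 − 0.2939 = -0.8608 → -0.86
Risk-neutral Pr[S_T > K] = N(d₂) = N(-0.86) = 0.1949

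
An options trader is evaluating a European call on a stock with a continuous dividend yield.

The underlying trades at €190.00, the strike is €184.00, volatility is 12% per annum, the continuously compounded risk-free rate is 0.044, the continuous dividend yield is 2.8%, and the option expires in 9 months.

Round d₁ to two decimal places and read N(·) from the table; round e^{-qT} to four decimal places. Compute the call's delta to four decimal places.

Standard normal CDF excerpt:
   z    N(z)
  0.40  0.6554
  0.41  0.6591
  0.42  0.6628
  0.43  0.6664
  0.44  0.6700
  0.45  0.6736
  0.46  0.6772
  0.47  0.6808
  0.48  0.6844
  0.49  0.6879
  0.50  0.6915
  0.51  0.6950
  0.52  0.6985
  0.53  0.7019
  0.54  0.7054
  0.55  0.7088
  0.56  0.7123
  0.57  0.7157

0.6702

T = 0.75;  σ√T = 0.1039
d₁ = [ln(190/184) + (0.044 − 0.028 + ½·0.12²)·0.75] / (σ√T) = (0.0321 + 0.0174) / 0.1039 = 0.4762 ≈ 0.48
N(d₁) = N(0.48) = 0.6844
Δ_call = e^(−qT)·N(d₁) = 0.9792·0.6844 = 0.6702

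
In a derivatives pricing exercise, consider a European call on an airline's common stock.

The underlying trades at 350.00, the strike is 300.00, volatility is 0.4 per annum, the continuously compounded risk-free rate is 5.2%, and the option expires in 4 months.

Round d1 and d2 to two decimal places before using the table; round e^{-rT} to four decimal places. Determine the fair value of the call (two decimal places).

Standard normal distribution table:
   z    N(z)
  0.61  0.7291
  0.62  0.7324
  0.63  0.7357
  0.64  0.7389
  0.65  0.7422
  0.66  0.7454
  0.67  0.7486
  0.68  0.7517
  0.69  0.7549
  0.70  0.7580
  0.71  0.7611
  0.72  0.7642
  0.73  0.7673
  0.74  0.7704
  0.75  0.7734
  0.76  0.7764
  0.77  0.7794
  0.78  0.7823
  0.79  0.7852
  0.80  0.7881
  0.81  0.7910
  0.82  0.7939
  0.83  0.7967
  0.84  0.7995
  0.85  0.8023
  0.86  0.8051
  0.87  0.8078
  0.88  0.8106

σ√T = 0.4·√0.3333 = 0.2309
d₁ = [ln(350/300) + (0.052 + 0.4²/2)·0.3333] / 0.2309 = [0.1542 + 0.0440] / 0.2309 = 0.8580 → 0.86
d₂ = d₁ − σ√T = 0.8580 − 0.2309 = 0.6271 → 0.63
exp(−rT) = exp(−0.052·0.3333) = 0.9828
N(d₁) = N(0.86) = 0.8051;  N(d₂) = N(0.63) = 0.7357
C = 350·0.8051 − 300·0.9828·0.7357 = 281.7850 − 216.9138 = 64.8712

64.87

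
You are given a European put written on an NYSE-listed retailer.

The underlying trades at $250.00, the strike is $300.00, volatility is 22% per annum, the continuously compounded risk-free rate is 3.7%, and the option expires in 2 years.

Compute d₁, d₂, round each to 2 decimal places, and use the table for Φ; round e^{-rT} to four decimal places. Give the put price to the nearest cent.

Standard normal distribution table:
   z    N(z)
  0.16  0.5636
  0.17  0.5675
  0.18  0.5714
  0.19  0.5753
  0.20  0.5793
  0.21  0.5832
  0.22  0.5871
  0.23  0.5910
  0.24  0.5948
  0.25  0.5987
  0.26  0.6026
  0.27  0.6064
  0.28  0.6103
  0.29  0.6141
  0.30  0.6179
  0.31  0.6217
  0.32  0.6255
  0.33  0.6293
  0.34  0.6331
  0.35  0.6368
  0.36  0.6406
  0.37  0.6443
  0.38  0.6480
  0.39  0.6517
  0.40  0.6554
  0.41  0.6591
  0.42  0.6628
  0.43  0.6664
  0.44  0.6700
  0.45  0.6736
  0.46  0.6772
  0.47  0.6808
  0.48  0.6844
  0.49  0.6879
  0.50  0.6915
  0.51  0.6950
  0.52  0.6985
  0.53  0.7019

σ√T = 0.22·√2 = 0.3111
d₁ = [ln(250/300) + (0.037 + 0.22²/2)·2] / 0.3111 = [-0.1823 + 0.1224] / 0.3111 = -0.1926 which rounds to -0.19
d₂ = d₁ − σ√T = -0.1926 − 0.3111 = -0.5037 which rounds to -0.50
exp(−rT) = exp(−0.037·2) = 0.9287
N(−d₂) = N(0.50) = 0.6915;  N(−d₁) = N(0.19) = 0.5753
P = 300·0.9287·0.6915 − 250·0.5753 = 192.6588 − 143.8250 = 48.8338

$48.83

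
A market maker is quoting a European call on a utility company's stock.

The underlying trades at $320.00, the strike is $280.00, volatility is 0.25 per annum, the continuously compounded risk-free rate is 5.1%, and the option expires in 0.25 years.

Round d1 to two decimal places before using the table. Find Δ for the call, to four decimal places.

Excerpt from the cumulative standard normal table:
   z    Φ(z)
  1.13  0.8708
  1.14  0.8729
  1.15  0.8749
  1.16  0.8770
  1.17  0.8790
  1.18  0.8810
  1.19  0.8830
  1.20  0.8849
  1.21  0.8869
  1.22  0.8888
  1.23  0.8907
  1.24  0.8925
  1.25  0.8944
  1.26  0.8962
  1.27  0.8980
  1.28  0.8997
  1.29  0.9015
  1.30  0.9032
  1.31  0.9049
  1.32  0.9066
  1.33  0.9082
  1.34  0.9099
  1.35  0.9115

σ√T = 0.25·√0.25 = 0.1250
d₁ = [ln(320/280) + (0.051 + ½·0.25²)·0.25] / (σ√T) = (0.1335 + 0.0206) / 0.1250 = 1.2328 ≈ 1.23
N(d₁) = N(1.23) = 0.8907
Δ_call = N(d₁) = 0.8907

0.8907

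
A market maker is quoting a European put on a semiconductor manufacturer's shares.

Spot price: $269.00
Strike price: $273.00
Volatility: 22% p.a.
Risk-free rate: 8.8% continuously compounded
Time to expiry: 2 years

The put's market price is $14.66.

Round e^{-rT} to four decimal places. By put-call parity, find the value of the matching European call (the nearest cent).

$54.72

exp(−rT) = exp(−0.088·2) = 0.8386
Put-call parity: C − P = S − K·e^(−rT) = 269 − 273·0.8386 = 269 − 228.9378 = 40.0622
C = P + (C − P) = 14.66 + (40.0622) = 54.7222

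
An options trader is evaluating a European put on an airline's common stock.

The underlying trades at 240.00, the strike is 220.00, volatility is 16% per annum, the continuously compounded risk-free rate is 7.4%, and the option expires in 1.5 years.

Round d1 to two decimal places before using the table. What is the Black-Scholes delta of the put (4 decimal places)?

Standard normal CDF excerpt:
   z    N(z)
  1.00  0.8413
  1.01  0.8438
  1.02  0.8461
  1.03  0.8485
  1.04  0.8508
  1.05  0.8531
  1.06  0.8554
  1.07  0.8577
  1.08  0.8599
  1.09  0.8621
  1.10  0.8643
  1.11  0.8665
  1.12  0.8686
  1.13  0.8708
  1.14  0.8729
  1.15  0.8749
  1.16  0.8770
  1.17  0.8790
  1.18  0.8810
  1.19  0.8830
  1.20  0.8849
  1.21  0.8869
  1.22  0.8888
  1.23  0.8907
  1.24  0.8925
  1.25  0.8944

σ√T = 0.16·√1.5 = 0.1960
d₁ = [ln(240/220) + (0.074 + 0.16²/2)·1.5] / 0.1960 = [0.0870 + 0.1302] / 0.1960 = 1.1085 → 1.11
N(d₁) = N(1.11) = 0.8665
Δ_put = N(d₁) − 1 = 0.8665 − 1 = -0.1335

-0.1335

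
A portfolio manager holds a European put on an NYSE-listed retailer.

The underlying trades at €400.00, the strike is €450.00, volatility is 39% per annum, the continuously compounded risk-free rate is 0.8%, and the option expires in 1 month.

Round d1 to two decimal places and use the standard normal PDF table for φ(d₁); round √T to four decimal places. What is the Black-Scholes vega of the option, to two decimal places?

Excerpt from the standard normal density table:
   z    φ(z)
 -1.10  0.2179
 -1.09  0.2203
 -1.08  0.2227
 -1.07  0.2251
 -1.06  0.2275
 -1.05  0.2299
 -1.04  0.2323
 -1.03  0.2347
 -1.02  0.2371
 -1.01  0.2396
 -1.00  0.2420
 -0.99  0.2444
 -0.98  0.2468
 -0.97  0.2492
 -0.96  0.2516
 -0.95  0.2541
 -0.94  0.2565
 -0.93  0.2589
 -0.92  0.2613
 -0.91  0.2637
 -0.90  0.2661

T = 0.08333;  σ√T = 0.1126
d₁ = [ln(400/450) + (0.008 + ½·0.39²)·0.08333] / (σ√T) = (-0.1178 + 0.0070) / 0.1126 = -0.9840 ⇒ -0.98
√T = √0.08333 = 0.2887
φ(d₁) = φ(-0.98) = 0.2468
vega = S·φ(d₁)·√T = 400·0.2468·0.2887 = 28.5005

28.50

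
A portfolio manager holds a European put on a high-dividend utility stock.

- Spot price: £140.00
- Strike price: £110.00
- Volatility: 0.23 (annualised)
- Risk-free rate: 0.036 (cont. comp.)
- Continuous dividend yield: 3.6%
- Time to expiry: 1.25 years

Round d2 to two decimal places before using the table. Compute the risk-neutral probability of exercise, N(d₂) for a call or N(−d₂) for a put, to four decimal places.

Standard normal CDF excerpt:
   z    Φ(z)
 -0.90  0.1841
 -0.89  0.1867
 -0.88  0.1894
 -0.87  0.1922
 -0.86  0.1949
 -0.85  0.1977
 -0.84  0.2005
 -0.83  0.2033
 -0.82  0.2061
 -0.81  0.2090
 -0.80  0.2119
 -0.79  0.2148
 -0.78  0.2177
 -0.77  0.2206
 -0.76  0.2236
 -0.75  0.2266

0.2090

σ√T = 0.23 × 1.1180 = 0.2571
d₁ = [ln(140/110) + (0.036 − 0.036 + ½·0.23²)·1.25] / (σ√T) = (0.2412 + 0.0331) / 0.2571 = 1.0664 → 1.07
d₂ = 1.0664 − 0.2571 = 0.8093 → 0.81
Risk-neutral Pr[S_T < K] = N(−d₂) = N(-0.81) = 0.2090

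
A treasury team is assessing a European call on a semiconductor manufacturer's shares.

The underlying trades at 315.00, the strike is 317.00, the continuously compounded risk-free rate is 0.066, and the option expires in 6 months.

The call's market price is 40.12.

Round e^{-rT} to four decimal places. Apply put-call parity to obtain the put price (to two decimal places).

31.82

exp(−rT) = exp(−0.066·0.5) = 0.9675
Put-call parity: C − P = S − K·e^(−rT) = 315 − 317·0.9675 = 315 − 306.6975 = 8.3025
P = C − (C − P) = 40.12 − (8.3025) = 31.8175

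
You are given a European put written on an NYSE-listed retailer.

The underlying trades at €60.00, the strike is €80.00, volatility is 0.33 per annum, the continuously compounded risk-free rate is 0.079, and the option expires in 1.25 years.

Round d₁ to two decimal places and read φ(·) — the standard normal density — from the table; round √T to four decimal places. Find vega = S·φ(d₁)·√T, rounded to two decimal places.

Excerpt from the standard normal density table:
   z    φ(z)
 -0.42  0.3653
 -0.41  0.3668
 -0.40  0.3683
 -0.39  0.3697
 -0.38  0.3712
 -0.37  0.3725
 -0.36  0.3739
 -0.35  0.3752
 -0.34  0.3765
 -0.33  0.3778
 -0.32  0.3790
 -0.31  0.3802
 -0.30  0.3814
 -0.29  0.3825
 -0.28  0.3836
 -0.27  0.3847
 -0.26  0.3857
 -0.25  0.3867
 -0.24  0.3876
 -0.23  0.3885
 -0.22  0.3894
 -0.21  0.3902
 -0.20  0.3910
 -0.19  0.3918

25.34

T = 1.25;  σ√T = 0.3690
d₁ = [ln(60/80) + (0.079 + 0.33²/2)·1.25] / 0.3690 = [-0.2877 + 0.1668] / 0.3690 = -0.3276 which rounds to -0.33
√T = √1.25 = 1.1180
φ(d₁) = φ(-0.33) = 0.3778
vega = S·φ(d₁)·√T = 60·0.3778·1.1180 = 25.3428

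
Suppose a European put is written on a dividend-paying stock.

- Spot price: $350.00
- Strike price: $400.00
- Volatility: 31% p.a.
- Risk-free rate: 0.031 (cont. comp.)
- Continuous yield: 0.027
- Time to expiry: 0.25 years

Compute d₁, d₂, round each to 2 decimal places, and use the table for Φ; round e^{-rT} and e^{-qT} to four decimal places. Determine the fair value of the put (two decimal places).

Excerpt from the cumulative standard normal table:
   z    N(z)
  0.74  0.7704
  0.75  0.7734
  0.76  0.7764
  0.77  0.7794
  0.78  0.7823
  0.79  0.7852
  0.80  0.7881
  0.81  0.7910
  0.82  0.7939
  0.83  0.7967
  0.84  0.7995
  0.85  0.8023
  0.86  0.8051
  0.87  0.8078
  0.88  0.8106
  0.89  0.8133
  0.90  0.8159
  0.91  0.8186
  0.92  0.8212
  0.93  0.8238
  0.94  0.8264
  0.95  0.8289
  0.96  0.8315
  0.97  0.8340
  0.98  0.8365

T = 0.25;  σ√T = 0.1550
d₁ = [ln(350/400) + (0.031 − 0.027 + 0.31²/2)·0.25] / 0.1550 = [-0.1335 + 0.0130] / 0.1550 = -0.7775 ≈ -0.78
d₂ = d₁ − σ√T = -0.7775 − 0.1550 = -0.9325 ≈ -0.93
e^(−qT) = e^(−0.027·0.25) = 0.9933;  e^(−rT) = e^(−0.031·0.25) = 0.9923
N(−d₂) = N(0.93) = 0.8238;  N(−d₁) = N(0.78) = 0.7823
P = 400·0.9923·0.8238 − 350·0.9933·0.7823 = 326.9827 − 271.9705 = 55.0122

$55.01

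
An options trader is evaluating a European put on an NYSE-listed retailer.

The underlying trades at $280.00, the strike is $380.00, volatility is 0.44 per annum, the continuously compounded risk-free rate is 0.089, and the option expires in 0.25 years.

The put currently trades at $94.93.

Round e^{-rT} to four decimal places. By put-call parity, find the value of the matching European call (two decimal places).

$3.29

e^(−rT) = e^(−0.089·0.25) = 0.9780
Put-call parity: C − P = S − K·e^(−rT) = 280 − 380·0.9780 = 280 − 371.6400 = -91.6400
C = P + (C − P) = 94.93 + (-91.6400) = 3.2900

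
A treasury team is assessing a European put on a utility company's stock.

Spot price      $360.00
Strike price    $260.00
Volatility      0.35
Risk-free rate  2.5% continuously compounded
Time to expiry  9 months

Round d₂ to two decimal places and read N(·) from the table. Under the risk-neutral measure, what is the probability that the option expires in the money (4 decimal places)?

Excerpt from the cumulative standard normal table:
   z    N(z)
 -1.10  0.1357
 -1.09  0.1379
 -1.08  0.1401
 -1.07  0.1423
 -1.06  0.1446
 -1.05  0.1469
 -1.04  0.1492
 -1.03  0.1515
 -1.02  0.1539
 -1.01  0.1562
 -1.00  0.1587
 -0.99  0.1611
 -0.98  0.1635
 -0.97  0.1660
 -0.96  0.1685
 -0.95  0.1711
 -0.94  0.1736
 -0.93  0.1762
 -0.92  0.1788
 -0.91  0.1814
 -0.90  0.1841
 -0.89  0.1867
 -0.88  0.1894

0.1635

T = 0.75;  σ√T = 0.3031
d₁ = [ln(360/260) + (0.025 + 0.35²/2)·0.75] / 0.3031 = [0.3254 + 0.0647] / 0.3031 = 1.2870 → 1.29
d₂ = d₁ − σ√T = 1.2870 − 0.3031 = 0.9839 → 0.98
Pr(exercise) under Q = N(−d₂) = N(-0.98) = 0.1635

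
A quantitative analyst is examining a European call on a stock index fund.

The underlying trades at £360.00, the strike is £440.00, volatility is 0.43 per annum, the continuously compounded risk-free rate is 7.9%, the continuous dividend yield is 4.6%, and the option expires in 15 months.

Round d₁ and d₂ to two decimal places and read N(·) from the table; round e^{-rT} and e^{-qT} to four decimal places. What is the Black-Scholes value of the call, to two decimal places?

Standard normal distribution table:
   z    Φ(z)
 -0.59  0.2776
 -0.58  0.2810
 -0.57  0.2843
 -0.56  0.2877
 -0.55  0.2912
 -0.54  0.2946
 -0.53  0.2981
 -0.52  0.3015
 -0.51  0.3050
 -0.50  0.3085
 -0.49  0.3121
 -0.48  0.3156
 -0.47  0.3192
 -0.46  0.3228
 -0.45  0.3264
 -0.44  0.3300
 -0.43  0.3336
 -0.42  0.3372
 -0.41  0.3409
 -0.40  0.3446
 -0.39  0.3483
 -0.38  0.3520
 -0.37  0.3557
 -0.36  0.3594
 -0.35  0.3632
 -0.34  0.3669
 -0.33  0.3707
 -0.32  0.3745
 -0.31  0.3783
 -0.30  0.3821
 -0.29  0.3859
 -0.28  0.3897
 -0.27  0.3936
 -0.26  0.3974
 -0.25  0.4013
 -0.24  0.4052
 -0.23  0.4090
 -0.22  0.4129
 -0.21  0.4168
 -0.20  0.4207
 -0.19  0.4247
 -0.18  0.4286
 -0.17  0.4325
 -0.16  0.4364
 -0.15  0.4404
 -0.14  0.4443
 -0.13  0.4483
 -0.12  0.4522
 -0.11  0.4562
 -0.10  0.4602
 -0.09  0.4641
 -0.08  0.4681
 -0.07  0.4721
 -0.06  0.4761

T = 1.25;  σ√T = 0.4808
d₁ = [ln(360/440) + (0.079 − 0.046 + 0.43²/2)·1.25] / 0.4808 = [-0.2007 + 0.1568] / 0.4808 = -0.0912 ≈ -0.09
d₂ = d₁ − σ√T = -0.0912 − 0.4808 = -0.5720 ≈ -0.57
e^(−qT) = e^(−0.046·1.25) = 0.9441;  e^(−rT) = e^(−0.079·1.25) = 0.9060
N(d₁) = N(-0.09) = 0.4641;  N(d₂) = N(-0.57) = 0.2843
C = 360·0.9441·0.4641 − 440·0.9060·0.2843 = 157.7365 − 113.3334 = 44.4031

£44.40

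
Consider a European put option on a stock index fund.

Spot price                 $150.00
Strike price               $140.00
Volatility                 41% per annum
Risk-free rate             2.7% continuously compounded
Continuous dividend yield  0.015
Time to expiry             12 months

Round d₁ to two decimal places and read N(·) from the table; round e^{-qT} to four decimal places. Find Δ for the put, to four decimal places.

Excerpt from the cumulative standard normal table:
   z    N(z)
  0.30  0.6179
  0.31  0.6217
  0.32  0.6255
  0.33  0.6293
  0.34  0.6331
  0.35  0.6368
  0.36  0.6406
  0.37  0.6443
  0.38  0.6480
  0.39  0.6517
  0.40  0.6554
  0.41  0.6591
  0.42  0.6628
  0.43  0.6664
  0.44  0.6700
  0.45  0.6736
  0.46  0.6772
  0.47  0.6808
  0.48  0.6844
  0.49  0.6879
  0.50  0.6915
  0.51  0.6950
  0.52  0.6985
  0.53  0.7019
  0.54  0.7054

-0.3395

σ√T = 0.41·√1 = 0.4100
d₁ = [ln(150/140) + (0.027 − 0.015 + ½·0.41²)·1] / (σ√T) = (0.0690 + 0.0960) / 0.4100 = 0.4025 → 0.40
N(d₁) = N(0.40) = 0.6554
Δ_put = exp(−qT)·(N(d₁) − 1) = 0.9851·(0.6554 − 1) = -0.3395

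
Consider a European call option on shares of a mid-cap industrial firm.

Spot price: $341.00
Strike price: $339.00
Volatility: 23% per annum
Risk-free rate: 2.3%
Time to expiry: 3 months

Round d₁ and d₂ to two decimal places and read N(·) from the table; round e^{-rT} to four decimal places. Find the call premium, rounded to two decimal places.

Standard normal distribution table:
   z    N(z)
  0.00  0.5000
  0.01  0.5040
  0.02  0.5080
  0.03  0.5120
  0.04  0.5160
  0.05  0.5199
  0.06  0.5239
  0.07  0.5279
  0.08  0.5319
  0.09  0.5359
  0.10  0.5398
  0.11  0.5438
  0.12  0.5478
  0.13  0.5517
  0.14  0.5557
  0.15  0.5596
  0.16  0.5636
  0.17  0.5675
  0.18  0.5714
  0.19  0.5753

T = 0.25;  σ√T = 0.1150
d₁ = [ln(341/339) + (0.023 + 0.23²/2)·0.25] / 0.1150 = [0.0059 + 0.0124] / 0.1150 = 0.1587 → 0.16
d₂ = d₁ − σ√T = 0.1587 − 0.1150 = 0.0437 → 0.04
exp(−rT) = exp(−0.023·0.25) = 0.9943
C = 341·N(0.16) − 339·0.9943·N(0.04) = 341·0.5636 − 339·0.9943·0.5160 = 192.1876 − 173.9269 = 18.2607

$18.26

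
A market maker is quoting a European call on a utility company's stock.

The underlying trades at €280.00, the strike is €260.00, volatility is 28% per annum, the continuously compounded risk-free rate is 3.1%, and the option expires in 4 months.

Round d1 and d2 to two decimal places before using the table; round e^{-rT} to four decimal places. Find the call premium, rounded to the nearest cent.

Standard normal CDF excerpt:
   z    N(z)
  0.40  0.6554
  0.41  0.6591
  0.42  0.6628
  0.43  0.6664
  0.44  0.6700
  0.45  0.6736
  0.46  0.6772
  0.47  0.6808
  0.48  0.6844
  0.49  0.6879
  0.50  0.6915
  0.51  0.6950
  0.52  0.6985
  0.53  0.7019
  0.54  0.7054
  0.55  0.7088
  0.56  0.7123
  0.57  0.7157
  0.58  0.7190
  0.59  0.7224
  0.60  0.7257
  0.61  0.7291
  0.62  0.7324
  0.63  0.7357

€30.79

σ√T = 0.28·√0.3333 = 0.1617
d₁ = [ln(280/260) + (0.031 + ½·0.28²)·0.3333] / (σ√T) = (0.0741 + 0.0234) / 0.1617 = 0.6032 ≈ 0.60
d₂ = 0.6032 − 0.1617 = 0.4415 ≈ 0.44
exp(−rT) = exp(−0.031·0.3333) = 0.9897
C = 280·N(0.60) − 260·0.9897·N(0.44) = 280·0.7257 − 260·0.9897·0.6700 = 203.1960 − 172.4057 = 30.7903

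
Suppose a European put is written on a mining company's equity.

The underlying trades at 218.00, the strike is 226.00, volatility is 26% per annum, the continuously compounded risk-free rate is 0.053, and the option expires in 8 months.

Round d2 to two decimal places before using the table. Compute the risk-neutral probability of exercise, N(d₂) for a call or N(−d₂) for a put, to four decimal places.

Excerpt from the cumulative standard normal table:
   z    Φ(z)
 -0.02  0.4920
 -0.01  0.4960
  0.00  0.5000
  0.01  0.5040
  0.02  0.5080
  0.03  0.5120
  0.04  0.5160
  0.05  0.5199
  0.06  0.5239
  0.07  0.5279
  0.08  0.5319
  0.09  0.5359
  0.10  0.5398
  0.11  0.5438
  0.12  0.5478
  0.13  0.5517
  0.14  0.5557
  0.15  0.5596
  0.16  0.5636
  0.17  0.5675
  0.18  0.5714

0.5438

σ√T = 0.26 × 0.8165 = 0.2123
d₁ = [ln(218/226) + (0.053 + ½·0.26²)·0.6667] / (σ√T) = (-0.0360 + 0.0579) / 0.2123 = 0.1028 which rounds to 0.10
d₂ = 0.1028 − 0.2123 = -0.1095 which rounds to -0.11
Pr(exercise) under Q = N(−d₂) = N(0.11) = 0.5438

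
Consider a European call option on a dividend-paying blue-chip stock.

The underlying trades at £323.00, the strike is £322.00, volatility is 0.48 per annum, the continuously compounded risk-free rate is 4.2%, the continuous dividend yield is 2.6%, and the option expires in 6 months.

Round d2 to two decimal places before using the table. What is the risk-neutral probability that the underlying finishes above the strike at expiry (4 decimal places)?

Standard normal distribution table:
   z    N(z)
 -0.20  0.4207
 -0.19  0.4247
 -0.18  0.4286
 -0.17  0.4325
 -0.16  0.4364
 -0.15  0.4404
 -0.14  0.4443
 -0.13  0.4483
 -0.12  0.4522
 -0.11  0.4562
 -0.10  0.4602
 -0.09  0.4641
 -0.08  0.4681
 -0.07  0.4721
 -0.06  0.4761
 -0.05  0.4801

T = 0.5;  σ√T = 0.3394
d₁ = [ln(323/322) + (0.042 − 0.026 + ½·0.48²)·0.5] / (σ√T) = (0.0031 + 0.0656) / 0.3394 = 0.2024 which rounds to 0.20
d₂ = 0.2024 − 0.3394 = -0.1370 which rounds to -0.14
Risk-neutral Pr[S_T > K] = N(d₂) = N(-0.14) = 0.4443

0.4443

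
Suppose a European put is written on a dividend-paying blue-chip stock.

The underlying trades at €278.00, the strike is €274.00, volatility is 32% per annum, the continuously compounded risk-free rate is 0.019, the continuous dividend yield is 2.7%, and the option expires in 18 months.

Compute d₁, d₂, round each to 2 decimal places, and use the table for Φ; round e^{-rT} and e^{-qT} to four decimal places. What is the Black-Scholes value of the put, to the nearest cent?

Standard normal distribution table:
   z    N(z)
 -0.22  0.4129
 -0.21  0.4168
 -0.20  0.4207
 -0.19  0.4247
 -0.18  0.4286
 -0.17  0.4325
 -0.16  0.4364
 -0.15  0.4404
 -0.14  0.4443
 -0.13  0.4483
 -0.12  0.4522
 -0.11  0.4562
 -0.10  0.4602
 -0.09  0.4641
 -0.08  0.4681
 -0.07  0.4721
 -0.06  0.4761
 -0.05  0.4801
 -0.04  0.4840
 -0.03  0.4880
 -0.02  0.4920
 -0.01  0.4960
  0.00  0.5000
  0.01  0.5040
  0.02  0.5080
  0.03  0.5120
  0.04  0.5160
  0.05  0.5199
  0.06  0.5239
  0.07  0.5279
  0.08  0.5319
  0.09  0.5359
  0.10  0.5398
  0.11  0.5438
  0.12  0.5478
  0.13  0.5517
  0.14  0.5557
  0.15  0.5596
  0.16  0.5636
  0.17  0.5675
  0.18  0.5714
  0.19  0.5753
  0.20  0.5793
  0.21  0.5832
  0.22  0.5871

€40.89

σ√T = 0.32 × 1.2247 = 0.3919
d₁ = [ln(278/274) + (0.019 − 0.027 + 0.32²/2)·1.5] / 0.3919 = [0.0145 + 0.0648] / 0.3919 = 0.2023 which rounds to 0.20
d₂ = d₁ − σ√T = 0.2023 − 0.3919 = -0.1896 which rounds to -0.19
e^(−qT) = e^(−0.027·1.5) = 0.9603;  e^(−rT) = e^(−0.019·1.5) = 0.9719
P = 274·0.9719·N(0.19) − 278·0.9603·N(-0.20) = 274·0.9719·0.5753 − 278·0.9603·0.4207 = 153.2027 − 112.3115 = 40.8912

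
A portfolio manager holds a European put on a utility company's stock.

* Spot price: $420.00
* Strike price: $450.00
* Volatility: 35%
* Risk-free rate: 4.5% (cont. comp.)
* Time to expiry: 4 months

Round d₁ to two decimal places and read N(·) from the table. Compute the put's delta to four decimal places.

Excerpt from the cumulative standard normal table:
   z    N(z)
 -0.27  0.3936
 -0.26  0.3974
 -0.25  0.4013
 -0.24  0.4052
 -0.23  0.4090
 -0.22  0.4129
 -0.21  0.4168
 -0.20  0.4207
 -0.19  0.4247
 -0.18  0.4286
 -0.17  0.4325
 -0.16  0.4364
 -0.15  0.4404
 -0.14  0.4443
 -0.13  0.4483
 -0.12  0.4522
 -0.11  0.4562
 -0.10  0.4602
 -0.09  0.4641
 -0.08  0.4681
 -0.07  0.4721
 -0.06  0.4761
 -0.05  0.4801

-0.5675

σ√T = 0.35·√0.3333 = 0.2021
ln(S/K) + (r + σ²/2)T = ln(420/450) + (0.045 + 0.35²/2)·0.3333 = -0.0690 + 0.0354 = -0.0336
d₁ = -0.0336 / 0.2021 = -0.1662 → -0.17
N(d₁) = N(-0.17) = 0.4325
Δ_put = N(d₁) − 1 = 0.4325 − 1 = -0.5675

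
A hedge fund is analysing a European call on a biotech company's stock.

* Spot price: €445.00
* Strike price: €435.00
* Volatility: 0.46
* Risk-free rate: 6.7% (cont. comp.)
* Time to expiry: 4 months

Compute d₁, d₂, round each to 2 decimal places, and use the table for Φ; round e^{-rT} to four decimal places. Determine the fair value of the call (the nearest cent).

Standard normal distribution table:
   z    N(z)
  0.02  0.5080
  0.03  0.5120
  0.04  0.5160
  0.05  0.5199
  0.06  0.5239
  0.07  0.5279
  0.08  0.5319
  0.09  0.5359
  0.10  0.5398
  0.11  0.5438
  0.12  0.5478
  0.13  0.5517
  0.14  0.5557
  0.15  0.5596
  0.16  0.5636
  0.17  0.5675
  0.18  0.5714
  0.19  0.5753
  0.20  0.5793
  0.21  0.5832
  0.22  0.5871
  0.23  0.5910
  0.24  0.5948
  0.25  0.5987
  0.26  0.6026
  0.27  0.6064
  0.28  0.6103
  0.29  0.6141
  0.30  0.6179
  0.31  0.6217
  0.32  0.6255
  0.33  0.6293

€55.47

σ√T = 0.46·√0.3333 = 0.2656
d₁ = [ln(445/435) + (0.067 + ½·0.46²)·0.3333] / (σ√T) = (0.0227 + 0.0576) / 0.2656 = 0.3025 ≈ 0.30
d₂ = 0.3025 − 0.2656 = 0.0369 ≈ 0.04
exp(−rT) = exp(−0.067·0.3333) = 0.9779
N(d₁) = N(0.30) = 0.6179;  N(d₂) = N(0.04) = 0.5160
C = 445·0.6179 − 435·0.9779·0.5160 = 274.9655 − 219.4994 = 55.4661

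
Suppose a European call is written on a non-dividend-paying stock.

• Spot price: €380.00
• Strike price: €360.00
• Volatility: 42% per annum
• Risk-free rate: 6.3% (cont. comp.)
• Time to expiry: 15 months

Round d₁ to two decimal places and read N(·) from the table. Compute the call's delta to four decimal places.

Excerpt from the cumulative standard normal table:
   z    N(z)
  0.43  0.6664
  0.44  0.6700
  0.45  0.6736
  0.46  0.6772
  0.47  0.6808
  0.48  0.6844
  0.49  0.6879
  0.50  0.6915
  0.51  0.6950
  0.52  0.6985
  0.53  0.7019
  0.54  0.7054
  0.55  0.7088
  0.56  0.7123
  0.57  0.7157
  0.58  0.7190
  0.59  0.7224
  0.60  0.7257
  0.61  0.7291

σ√T = 0.42·√1.25 = 0.4696
ln(S/K) + (r + σ²/2)T = ln(380/360) + (0.063 + 0.42²/2)·1.25 = 0.0541 + 0.1890 = 0.2431
d₁ = 0.2431 / 0.4696 = 0.5176 ⇒ 0.52
N(d₁) = N(0.52) = 0.6985
Δ_call = N(d₁) = 0.6985

0.6985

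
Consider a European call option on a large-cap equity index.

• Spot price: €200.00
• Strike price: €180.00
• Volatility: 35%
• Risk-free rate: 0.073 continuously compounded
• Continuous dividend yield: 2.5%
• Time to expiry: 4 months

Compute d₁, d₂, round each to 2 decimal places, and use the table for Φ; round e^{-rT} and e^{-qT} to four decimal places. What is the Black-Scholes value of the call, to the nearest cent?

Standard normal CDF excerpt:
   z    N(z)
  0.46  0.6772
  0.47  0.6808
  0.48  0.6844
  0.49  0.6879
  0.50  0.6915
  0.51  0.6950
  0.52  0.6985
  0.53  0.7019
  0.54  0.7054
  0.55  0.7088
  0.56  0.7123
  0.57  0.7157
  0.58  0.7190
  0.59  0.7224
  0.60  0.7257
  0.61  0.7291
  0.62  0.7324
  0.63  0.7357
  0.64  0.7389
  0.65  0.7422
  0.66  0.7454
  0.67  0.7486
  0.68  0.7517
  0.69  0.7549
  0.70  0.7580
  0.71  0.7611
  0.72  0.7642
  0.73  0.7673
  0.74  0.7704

€28.86

σ√T = 0.35 × 0.5774 = 0.2021
d₁ = [ln(200/180) + (0.073 − 0.025 + ½·0.35²)·0.3333] / (σ√T) = (0.1054 + 0.0364) / 0.2021 = 0.7016 ≈ 0.70
d₂ = 0.7016 − 0.2021 = 0.4995 ≈ 0.50
exp(−qT) = exp(−0.025·0.3333) = 0.9917;  exp(−rT) = exp(−0.073·0.3333) = 0.9760
N(d₁) = N(0.70) = 0.7580;  N(d₂) = N(0.50) = 0.6915
C = 200·0.9917·0.7580 − 180·0.9760·0.6915 = 150.3417 − 121.4827 = 28.8590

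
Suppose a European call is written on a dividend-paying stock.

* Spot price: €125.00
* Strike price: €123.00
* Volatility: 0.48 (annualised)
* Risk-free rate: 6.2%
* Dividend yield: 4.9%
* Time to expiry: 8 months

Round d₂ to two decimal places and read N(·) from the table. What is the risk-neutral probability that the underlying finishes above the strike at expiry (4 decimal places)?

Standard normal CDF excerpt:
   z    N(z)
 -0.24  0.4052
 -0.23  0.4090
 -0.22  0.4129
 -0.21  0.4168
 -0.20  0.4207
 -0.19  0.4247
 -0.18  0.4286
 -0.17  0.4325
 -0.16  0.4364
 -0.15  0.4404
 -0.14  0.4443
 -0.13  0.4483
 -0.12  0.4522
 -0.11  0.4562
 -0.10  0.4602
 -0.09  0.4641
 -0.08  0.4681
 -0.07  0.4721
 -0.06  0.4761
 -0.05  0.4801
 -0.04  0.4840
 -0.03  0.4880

T = 0.6667;  σ√T = 0.3919
d₁ = [ln(125/123) + (0.062 − 0.049 + ½·0.48²)·0.6667] / (σ√T) = (0.0161 + 0.0855) / 0.3919 = 0.2592 which rounds to 0.26
d₂ = 0.2592 − 0.3919 = -0.1327 which rounds to -0.13
Risk-neutral Pr[S_T > K] = N(d₂) = N(-0.13) = 0.4483

0.4483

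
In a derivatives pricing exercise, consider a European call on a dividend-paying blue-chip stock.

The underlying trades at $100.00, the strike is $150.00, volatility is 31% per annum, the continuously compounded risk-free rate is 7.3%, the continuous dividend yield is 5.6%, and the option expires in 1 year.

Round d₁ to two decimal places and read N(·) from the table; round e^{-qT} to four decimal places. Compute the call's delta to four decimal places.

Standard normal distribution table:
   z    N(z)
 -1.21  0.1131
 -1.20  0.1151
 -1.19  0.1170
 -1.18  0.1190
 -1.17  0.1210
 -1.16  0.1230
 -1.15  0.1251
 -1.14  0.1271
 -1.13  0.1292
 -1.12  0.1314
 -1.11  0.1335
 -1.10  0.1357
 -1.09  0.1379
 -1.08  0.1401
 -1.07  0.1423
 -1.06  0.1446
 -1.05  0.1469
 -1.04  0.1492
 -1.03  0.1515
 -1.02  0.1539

0.1283

T = 1;  σ√T = 0.3100
ln(S/K) + (r − q + σ²/2)T = ln(100/150) + (0.073 − 0.056 + 0.31²/2)·1 = -0.4055 + 0.0650 = -0.3404
d₁ = -0.3404 / 0.3100 = -1.0981 ⇒ -1.10
N(d₁) = N(-1.10) = 0.1357
Δ_call = e^(−qT)·N(d₁) = 0.9455·0.1357 = 0.1283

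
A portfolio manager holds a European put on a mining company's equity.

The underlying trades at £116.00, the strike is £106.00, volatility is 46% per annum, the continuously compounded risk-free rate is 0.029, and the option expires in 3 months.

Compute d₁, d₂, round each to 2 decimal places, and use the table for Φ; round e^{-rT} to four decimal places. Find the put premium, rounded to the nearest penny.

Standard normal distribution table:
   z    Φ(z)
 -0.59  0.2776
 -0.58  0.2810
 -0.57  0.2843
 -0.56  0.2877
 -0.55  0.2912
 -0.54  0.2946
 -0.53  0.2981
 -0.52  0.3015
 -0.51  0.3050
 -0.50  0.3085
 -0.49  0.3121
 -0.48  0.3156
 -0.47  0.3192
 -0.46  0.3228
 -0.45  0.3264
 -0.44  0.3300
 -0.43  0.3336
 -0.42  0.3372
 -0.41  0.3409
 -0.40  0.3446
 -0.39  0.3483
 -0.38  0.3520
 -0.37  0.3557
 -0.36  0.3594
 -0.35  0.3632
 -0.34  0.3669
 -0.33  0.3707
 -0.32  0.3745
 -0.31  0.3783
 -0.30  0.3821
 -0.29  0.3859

T = 0.25;  σ√T = 0.2300
ln(S/K) + (r + σ²/2)T = ln(116/106) + (0.029 + 0.46²/2)·0.25 = 0.0902 + 0.0337 = 0.1239
d₁ = 0.1239 / 0.2300 = 0.5385 ≈ 0.54
d₂ = d₁ − σ√T = 0.5385 − 0.2300 = 0.3085 ≈ 0.31
exp(−rT) = exp(−0.029·0.25) = 0.9928
N(−d₂) = N(-0.31) = 0.3783;  N(−d₁) = N(-0.54) = 0.2946
P = 106·0.9928·0.3783 − 116·0.2946 = 39.8111 − 34.1736 = 5.6375

£5.64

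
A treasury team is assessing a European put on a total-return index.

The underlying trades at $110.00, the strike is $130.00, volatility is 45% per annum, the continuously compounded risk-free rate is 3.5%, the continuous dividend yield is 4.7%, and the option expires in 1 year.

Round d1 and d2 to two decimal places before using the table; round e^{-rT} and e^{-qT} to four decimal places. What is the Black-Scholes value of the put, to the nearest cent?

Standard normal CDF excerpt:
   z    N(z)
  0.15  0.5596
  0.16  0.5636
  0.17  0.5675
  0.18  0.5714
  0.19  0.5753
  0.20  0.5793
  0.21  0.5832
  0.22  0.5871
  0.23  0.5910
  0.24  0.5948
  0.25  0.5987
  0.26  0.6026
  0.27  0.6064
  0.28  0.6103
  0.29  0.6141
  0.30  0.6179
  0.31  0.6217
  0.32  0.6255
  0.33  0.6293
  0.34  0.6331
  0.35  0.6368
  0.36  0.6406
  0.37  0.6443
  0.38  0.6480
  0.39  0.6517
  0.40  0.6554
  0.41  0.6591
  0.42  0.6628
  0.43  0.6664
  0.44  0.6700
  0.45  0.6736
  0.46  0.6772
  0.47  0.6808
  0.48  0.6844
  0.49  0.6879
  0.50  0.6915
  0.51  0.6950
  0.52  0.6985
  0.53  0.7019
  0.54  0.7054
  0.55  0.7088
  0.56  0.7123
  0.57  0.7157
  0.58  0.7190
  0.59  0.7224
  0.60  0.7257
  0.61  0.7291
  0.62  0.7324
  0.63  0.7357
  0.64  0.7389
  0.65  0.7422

$32.38

σ√T = 0.45·√1 = 0.4500
d₁ = [ln(110/130) + (0.035 − 0.047 + 0.45²/2)·1] / 0.4500 = [-0.1671 + 0.0893] / 0.4500 = -0.1729 → -0.17
d₂ = d₁ − σ√T = -0.1729 − 0.4500 = -0.6229 → -0.62
e^(−qT) = e^(−0.047·1) = 0.9541;  e^(−rT) = e^(−0.035·1) = 0.9656
N(−d₂) = N(0.62) = 0.7324;  N(−d₁) = N(0.17) = 0.5675
P = 130·0.9656·0.7324 − 110·0.9541·0.5675 = 91.9367 − 59.5597 = 32.3770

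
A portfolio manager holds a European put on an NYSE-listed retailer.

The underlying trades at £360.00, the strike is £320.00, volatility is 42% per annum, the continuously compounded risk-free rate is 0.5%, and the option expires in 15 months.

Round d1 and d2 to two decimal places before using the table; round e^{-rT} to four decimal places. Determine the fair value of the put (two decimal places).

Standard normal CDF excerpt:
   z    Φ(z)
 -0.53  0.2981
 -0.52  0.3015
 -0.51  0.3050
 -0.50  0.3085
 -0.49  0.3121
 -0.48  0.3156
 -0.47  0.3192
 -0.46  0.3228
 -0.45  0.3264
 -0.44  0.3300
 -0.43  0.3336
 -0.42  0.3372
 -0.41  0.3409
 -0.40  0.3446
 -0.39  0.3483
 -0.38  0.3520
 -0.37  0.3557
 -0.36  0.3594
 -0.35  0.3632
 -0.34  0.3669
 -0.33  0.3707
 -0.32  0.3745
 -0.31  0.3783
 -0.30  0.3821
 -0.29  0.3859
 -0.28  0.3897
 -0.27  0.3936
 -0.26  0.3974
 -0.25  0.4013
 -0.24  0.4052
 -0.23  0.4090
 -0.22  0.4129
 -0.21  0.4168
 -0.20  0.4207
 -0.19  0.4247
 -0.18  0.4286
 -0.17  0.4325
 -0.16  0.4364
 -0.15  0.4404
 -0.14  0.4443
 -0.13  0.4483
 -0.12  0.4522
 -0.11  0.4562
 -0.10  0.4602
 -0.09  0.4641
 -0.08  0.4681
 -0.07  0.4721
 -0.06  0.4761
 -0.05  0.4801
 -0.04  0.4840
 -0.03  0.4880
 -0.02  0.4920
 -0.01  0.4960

T = 1.25;  σ√T = 0.4696
d₁ = [ln(360/320) + (0.005 + 0.42²/2)·1.25] / 0.4696 = [0.1178 + 0.1165] / 0.4696 = 0.4989 → 0.50
d₂ = d₁ − σ√T = 0.4989 − 0.4696 = 0.0294 → 0.03
e^(−rT) = e^(−0.005·1.25) = 0.9938
N(−d₂) = N(-0.03) = 0.4880;  N(−d₁) = N(-0.50) = 0.3085
P = 320·0.9938·0.4880 − 360·0.3085 = 155.1918 − 111.0600 = 44.1318

£44.13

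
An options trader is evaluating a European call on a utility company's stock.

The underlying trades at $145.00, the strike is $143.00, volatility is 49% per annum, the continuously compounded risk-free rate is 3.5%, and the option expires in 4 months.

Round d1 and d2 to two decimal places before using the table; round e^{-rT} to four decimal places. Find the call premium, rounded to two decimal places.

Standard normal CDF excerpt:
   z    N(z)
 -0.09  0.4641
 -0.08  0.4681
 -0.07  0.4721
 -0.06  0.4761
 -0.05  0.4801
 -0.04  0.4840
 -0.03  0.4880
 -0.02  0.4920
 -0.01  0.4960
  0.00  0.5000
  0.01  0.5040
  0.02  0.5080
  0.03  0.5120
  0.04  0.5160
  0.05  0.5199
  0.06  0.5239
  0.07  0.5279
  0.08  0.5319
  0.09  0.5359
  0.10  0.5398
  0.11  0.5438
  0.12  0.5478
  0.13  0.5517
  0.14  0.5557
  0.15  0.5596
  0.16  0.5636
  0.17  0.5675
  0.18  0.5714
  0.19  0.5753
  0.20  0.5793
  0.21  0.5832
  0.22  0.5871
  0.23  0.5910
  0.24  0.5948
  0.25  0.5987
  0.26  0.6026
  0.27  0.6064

σ√T = 0.49·√0.3333 = 0.2829
ln(S/K) + (r + σ²/2)T = ln(145/143) + (0.035 + 0.49²/2)·0.3333 = 0.0139 + 0.0517 = 0.0656
d₁ = 0.0656 / 0.2829 = 0.2318 ≈ 0.23
d₂ = d₁ − σ√T = 0.2318 − 0.2829 = -0.0511 ≈ -0.05
e^(−rT) = e^(−0.035·0.3333) = 0.9884
N(d₁) = N(0.23) = 0.5910;  N(d₂) = N(-0.05) = 0.4801
C = 145·0.5910 − 143·0.9884·0.4801 = 85.6950 − 67.8579 = 17.8371

$17.84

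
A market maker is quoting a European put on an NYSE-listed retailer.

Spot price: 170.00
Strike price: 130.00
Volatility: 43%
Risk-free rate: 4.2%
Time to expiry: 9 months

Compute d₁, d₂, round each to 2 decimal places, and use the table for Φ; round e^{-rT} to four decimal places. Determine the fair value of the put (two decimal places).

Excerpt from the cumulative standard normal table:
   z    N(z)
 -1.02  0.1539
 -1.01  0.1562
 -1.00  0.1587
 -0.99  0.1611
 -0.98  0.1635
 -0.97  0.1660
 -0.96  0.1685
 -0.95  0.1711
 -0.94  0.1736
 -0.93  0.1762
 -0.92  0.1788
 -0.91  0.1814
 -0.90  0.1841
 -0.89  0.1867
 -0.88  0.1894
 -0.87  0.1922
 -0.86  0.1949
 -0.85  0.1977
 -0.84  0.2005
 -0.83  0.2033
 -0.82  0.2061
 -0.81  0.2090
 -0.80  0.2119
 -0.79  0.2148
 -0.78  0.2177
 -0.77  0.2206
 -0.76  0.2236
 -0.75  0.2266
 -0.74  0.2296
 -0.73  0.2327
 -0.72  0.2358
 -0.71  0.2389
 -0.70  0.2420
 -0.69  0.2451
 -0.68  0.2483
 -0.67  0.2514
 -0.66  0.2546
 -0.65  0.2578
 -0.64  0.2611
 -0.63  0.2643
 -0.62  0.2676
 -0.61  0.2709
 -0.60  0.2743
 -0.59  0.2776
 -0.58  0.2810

6.32

σ√T = 0.43·√0.75 = 0.3724
d₁ = [ln(170/130) + (0.042 + ½·0.43²)·0.75] / (σ√T) = (0.2683 + 0.1008) / 0.3724 = 0.9912 ⇒ 0.99
d₂ = 0.9912 − 0.3724 = 0.6188 ⇒ 0.62
e^(−rT) = e^(−0.042·0.75) = 0.9690
N(−d₂) = N(-0.62) = 0.2676;  N(−d₁) = N(-0.99) = 0.1611
P = 130·0.9690·0.2676 − 170·0.1611 = 33.7096 − 27.3870 = 6.3226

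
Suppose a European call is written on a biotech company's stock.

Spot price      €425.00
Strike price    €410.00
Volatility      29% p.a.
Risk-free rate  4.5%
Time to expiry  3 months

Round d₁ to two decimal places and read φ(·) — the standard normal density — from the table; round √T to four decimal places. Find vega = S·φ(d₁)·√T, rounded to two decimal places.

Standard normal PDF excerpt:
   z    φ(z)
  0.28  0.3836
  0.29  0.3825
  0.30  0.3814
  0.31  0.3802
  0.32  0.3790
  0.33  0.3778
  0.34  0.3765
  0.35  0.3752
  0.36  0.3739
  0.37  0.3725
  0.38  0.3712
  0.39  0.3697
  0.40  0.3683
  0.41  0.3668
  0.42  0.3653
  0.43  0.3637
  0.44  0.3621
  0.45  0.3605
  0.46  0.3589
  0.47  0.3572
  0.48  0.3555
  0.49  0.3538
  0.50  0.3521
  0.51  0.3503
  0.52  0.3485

78.26

T = 0.25;  σ√T = 0.1450
d₁ = [ln(425/410) + (0.045 + 0.29²/2)·0.25] / 0.1450 = [0.0359 + 0.0218] / 0.1450 = 0.3979 which rounds to 0.40
√T = √0.25 = 0.5000
φ(d₁) = φ(0.40) = 0.3683
vega = S·φ(d₁)·√T = 425·0.3683·0.5000 = 78.2638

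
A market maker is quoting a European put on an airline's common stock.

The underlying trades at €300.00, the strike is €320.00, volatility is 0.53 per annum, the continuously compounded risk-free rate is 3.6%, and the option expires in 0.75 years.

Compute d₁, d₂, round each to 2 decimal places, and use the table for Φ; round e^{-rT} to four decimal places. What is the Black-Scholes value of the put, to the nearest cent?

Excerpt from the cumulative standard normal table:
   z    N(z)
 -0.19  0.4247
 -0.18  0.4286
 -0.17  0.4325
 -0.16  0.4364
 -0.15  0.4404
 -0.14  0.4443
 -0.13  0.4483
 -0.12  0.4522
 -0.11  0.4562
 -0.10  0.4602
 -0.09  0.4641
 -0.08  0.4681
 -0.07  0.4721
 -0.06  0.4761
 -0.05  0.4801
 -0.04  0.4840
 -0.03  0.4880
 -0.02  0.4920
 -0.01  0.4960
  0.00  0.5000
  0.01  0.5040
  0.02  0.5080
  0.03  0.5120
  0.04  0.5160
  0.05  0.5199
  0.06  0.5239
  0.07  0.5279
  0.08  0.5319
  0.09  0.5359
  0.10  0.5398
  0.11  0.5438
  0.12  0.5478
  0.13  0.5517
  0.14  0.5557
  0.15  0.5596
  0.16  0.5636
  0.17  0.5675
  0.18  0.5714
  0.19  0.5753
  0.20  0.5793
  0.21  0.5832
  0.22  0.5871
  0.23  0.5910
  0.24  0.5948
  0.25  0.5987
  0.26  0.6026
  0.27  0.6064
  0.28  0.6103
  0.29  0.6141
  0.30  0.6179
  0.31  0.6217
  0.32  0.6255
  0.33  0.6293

€61.53

σ√T = 0.53 × 0.8660 = 0.4590
d₁ = [ln(300/320) + (0.036 + 0.53²/2)·0.75] / 0.4590 = [-0.0645 + 0.1323] / 0.4590 = 0.1477 which rounds to 0.15
d₂ = d₁ − σ√T = 0.1477 − 0.4590 = -0.3113 which rounds to -0.31
exp(−rT) = exp(−0.036·0.75) = 0.9734
N(−d₂) = N(0.31) = 0.6217;  N(−d₁) = N(-0.15) = 0.4404
P = 320·0.9734·0.6217 − 300·0.4404 = 193.6521 − 132.1200 = 61.5321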